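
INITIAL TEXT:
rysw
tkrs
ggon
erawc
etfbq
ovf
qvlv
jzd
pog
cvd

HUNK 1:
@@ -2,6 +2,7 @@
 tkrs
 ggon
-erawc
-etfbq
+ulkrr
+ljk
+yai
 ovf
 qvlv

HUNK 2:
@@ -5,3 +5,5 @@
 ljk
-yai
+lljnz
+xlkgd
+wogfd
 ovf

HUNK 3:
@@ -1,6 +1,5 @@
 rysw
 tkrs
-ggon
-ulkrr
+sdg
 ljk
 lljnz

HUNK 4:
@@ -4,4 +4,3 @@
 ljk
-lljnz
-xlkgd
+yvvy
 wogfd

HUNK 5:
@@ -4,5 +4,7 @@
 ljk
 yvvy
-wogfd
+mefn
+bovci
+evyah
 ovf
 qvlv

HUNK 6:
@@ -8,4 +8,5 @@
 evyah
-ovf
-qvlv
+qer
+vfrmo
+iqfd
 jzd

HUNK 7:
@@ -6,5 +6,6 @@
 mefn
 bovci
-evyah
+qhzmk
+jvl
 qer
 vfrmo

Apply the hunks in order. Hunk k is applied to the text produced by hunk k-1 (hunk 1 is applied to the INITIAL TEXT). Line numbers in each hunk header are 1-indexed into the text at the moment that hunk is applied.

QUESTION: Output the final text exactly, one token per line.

Hunk 1: at line 2 remove [erawc,etfbq] add [ulkrr,ljk,yai] -> 11 lines: rysw tkrs ggon ulkrr ljk yai ovf qvlv jzd pog cvd
Hunk 2: at line 5 remove [yai] add [lljnz,xlkgd,wogfd] -> 13 lines: rysw tkrs ggon ulkrr ljk lljnz xlkgd wogfd ovf qvlv jzd pog cvd
Hunk 3: at line 1 remove [ggon,ulkrr] add [sdg] -> 12 lines: rysw tkrs sdg ljk lljnz xlkgd wogfd ovf qvlv jzd pog cvd
Hunk 4: at line 4 remove [lljnz,xlkgd] add [yvvy] -> 11 lines: rysw tkrs sdg ljk yvvy wogfd ovf qvlv jzd pog cvd
Hunk 5: at line 4 remove [wogfd] add [mefn,bovci,evyah] -> 13 lines: rysw tkrs sdg ljk yvvy mefn bovci evyah ovf qvlv jzd pog cvd
Hunk 6: at line 8 remove [ovf,qvlv] add [qer,vfrmo,iqfd] -> 14 lines: rysw tkrs sdg ljk yvvy mefn bovci evyah qer vfrmo iqfd jzd pog cvd
Hunk 7: at line 6 remove [evyah] add [qhzmk,jvl] -> 15 lines: rysw tkrs sdg ljk yvvy mefn bovci qhzmk jvl qer vfrmo iqfd jzd pog cvd

Answer: rysw
tkrs
sdg
ljk
yvvy
mefn
bovci
qhzmk
jvl
qer
vfrmo
iqfd
jzd
pog
cvd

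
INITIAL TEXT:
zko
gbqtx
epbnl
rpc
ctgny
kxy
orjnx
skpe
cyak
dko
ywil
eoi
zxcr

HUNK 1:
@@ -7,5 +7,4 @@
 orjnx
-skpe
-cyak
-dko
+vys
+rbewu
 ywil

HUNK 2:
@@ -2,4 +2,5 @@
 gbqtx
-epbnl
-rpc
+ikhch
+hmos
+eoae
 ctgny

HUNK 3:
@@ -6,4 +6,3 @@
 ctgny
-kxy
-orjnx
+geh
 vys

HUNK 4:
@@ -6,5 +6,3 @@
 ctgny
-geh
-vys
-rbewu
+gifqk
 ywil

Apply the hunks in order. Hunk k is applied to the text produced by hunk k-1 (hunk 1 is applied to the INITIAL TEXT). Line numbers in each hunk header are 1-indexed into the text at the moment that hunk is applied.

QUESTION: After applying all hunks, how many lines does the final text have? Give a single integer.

Hunk 1: at line 7 remove [skpe,cyak,dko] add [vys,rbewu] -> 12 lines: zko gbqtx epbnl rpc ctgny kxy orjnx vys rbewu ywil eoi zxcr
Hunk 2: at line 2 remove [epbnl,rpc] add [ikhch,hmos,eoae] -> 13 lines: zko gbqtx ikhch hmos eoae ctgny kxy orjnx vys rbewu ywil eoi zxcr
Hunk 3: at line 6 remove [kxy,orjnx] add [geh] -> 12 lines: zko gbqtx ikhch hmos eoae ctgny geh vys rbewu ywil eoi zxcr
Hunk 4: at line 6 remove [geh,vys,rbewu] add [gifqk] -> 10 lines: zko gbqtx ikhch hmos eoae ctgny gifqk ywil eoi zxcr
Final line count: 10

Answer: 10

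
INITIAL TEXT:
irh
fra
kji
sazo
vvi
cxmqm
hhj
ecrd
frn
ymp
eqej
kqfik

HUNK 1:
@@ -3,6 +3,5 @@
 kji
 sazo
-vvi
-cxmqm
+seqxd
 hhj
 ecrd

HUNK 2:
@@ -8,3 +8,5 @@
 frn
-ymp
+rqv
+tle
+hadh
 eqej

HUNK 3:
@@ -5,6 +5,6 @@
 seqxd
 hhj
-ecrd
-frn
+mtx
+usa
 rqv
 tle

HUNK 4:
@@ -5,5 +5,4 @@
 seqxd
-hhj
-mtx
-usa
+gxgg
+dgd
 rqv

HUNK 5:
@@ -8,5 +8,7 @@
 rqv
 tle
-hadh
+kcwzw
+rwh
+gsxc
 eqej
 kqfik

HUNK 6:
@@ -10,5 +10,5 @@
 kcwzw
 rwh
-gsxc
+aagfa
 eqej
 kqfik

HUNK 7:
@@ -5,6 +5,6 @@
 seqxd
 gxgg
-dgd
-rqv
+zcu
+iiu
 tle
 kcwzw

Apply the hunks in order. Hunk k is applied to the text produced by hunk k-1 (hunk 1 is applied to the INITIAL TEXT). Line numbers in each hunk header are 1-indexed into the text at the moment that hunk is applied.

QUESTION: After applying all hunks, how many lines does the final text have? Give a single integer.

Answer: 14

Derivation:
Hunk 1: at line 3 remove [vvi,cxmqm] add [seqxd] -> 11 lines: irh fra kji sazo seqxd hhj ecrd frn ymp eqej kqfik
Hunk 2: at line 8 remove [ymp] add [rqv,tle,hadh] -> 13 lines: irh fra kji sazo seqxd hhj ecrd frn rqv tle hadh eqej kqfik
Hunk 3: at line 5 remove [ecrd,frn] add [mtx,usa] -> 13 lines: irh fra kji sazo seqxd hhj mtx usa rqv tle hadh eqej kqfik
Hunk 4: at line 5 remove [hhj,mtx,usa] add [gxgg,dgd] -> 12 lines: irh fra kji sazo seqxd gxgg dgd rqv tle hadh eqej kqfik
Hunk 5: at line 8 remove [hadh] add [kcwzw,rwh,gsxc] -> 14 lines: irh fra kji sazo seqxd gxgg dgd rqv tle kcwzw rwh gsxc eqej kqfik
Hunk 6: at line 10 remove [gsxc] add [aagfa] -> 14 lines: irh fra kji sazo seqxd gxgg dgd rqv tle kcwzw rwh aagfa eqej kqfik
Hunk 7: at line 5 remove [dgd,rqv] add [zcu,iiu] -> 14 lines: irh fra kji sazo seqxd gxgg zcu iiu tle kcwzw rwh aagfa eqej kqfik
Final line count: 14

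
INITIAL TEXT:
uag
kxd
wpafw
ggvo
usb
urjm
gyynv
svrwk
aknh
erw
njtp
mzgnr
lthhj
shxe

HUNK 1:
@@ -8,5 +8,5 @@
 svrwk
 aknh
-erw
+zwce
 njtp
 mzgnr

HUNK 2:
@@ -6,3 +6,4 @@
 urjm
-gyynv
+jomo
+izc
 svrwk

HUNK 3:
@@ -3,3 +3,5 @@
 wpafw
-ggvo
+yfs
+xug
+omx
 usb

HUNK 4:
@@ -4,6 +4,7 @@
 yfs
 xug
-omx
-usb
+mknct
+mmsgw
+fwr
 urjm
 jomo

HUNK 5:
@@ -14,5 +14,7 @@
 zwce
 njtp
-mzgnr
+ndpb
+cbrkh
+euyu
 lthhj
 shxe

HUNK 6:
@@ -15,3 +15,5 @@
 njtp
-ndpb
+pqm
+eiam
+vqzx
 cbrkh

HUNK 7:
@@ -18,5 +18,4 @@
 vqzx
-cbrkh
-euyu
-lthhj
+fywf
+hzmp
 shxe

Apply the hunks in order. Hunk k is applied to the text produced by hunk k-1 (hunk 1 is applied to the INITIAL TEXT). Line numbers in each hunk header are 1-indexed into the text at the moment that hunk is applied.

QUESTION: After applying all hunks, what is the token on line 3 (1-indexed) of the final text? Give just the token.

Answer: wpafw

Derivation:
Hunk 1: at line 8 remove [erw] add [zwce] -> 14 lines: uag kxd wpafw ggvo usb urjm gyynv svrwk aknh zwce njtp mzgnr lthhj shxe
Hunk 2: at line 6 remove [gyynv] add [jomo,izc] -> 15 lines: uag kxd wpafw ggvo usb urjm jomo izc svrwk aknh zwce njtp mzgnr lthhj shxe
Hunk 3: at line 3 remove [ggvo] add [yfs,xug,omx] -> 17 lines: uag kxd wpafw yfs xug omx usb urjm jomo izc svrwk aknh zwce njtp mzgnr lthhj shxe
Hunk 4: at line 4 remove [omx,usb] add [mknct,mmsgw,fwr] -> 18 lines: uag kxd wpafw yfs xug mknct mmsgw fwr urjm jomo izc svrwk aknh zwce njtp mzgnr lthhj shxe
Hunk 5: at line 14 remove [mzgnr] add [ndpb,cbrkh,euyu] -> 20 lines: uag kxd wpafw yfs xug mknct mmsgw fwr urjm jomo izc svrwk aknh zwce njtp ndpb cbrkh euyu lthhj shxe
Hunk 6: at line 15 remove [ndpb] add [pqm,eiam,vqzx] -> 22 lines: uag kxd wpafw yfs xug mknct mmsgw fwr urjm jomo izc svrwk aknh zwce njtp pqm eiam vqzx cbrkh euyu lthhj shxe
Hunk 7: at line 18 remove [cbrkh,euyu,lthhj] add [fywf,hzmp] -> 21 lines: uag kxd wpafw yfs xug mknct mmsgw fwr urjm jomo izc svrwk aknh zwce njtp pqm eiam vqzx fywf hzmp shxe
Final line 3: wpafw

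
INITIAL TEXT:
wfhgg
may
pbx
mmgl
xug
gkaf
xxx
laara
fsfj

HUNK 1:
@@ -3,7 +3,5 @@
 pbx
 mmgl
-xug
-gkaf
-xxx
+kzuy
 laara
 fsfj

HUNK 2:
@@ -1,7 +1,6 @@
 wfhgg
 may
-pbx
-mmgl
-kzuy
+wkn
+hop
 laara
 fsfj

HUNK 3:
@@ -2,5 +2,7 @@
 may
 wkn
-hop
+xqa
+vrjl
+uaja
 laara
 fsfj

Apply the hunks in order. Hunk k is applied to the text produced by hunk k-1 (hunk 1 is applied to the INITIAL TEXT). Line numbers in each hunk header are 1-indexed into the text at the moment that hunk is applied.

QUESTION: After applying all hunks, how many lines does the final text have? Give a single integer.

Hunk 1: at line 3 remove [xug,gkaf,xxx] add [kzuy] -> 7 lines: wfhgg may pbx mmgl kzuy laara fsfj
Hunk 2: at line 1 remove [pbx,mmgl,kzuy] add [wkn,hop] -> 6 lines: wfhgg may wkn hop laara fsfj
Hunk 3: at line 2 remove [hop] add [xqa,vrjl,uaja] -> 8 lines: wfhgg may wkn xqa vrjl uaja laara fsfj
Final line count: 8

Answer: 8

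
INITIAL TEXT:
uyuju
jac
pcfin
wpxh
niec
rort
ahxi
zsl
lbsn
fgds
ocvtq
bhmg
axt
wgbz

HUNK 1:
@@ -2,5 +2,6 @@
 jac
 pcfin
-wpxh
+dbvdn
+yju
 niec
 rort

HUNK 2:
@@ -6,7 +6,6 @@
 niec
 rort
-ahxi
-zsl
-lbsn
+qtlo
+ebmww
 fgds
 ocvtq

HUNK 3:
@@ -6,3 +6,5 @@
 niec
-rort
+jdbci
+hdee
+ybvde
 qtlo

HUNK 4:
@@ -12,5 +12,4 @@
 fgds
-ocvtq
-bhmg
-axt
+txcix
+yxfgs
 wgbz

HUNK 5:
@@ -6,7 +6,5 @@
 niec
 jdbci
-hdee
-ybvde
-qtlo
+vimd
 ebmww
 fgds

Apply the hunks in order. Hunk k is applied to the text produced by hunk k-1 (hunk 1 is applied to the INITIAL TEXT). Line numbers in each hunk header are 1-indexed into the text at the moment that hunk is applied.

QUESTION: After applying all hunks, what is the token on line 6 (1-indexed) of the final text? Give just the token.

Hunk 1: at line 2 remove [wpxh] add [dbvdn,yju] -> 15 lines: uyuju jac pcfin dbvdn yju niec rort ahxi zsl lbsn fgds ocvtq bhmg axt wgbz
Hunk 2: at line 6 remove [ahxi,zsl,lbsn] add [qtlo,ebmww] -> 14 lines: uyuju jac pcfin dbvdn yju niec rort qtlo ebmww fgds ocvtq bhmg axt wgbz
Hunk 3: at line 6 remove [rort] add [jdbci,hdee,ybvde] -> 16 lines: uyuju jac pcfin dbvdn yju niec jdbci hdee ybvde qtlo ebmww fgds ocvtq bhmg axt wgbz
Hunk 4: at line 12 remove [ocvtq,bhmg,axt] add [txcix,yxfgs] -> 15 lines: uyuju jac pcfin dbvdn yju niec jdbci hdee ybvde qtlo ebmww fgds txcix yxfgs wgbz
Hunk 5: at line 6 remove [hdee,ybvde,qtlo] add [vimd] -> 13 lines: uyuju jac pcfin dbvdn yju niec jdbci vimd ebmww fgds txcix yxfgs wgbz
Final line 6: niec

Answer: niec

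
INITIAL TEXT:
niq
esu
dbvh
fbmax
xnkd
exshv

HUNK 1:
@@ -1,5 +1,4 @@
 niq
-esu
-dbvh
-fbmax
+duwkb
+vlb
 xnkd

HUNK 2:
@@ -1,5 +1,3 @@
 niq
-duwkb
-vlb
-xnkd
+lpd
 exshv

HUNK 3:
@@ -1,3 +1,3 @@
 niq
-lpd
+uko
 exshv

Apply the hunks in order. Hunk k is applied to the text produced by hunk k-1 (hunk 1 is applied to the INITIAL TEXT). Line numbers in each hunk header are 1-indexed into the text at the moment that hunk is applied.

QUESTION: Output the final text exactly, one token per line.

Hunk 1: at line 1 remove [esu,dbvh,fbmax] add [duwkb,vlb] -> 5 lines: niq duwkb vlb xnkd exshv
Hunk 2: at line 1 remove [duwkb,vlb,xnkd] add [lpd] -> 3 lines: niq lpd exshv
Hunk 3: at line 1 remove [lpd] add [uko] -> 3 lines: niq uko exshv

Answer: niq
uko
exshv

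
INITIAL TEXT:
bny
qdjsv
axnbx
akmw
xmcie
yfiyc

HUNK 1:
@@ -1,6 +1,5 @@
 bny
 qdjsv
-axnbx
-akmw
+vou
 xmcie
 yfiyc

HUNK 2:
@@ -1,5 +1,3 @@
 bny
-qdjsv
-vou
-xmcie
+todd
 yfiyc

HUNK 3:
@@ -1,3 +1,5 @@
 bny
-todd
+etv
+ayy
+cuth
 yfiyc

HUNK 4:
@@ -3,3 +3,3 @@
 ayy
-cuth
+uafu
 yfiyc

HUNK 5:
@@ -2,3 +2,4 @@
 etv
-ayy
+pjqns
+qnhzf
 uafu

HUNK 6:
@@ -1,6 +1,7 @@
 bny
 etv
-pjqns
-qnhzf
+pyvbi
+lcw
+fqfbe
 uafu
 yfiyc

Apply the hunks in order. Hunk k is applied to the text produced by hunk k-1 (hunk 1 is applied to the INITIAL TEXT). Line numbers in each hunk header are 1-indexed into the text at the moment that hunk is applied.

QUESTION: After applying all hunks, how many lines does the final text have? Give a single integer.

Answer: 7

Derivation:
Hunk 1: at line 1 remove [axnbx,akmw] add [vou] -> 5 lines: bny qdjsv vou xmcie yfiyc
Hunk 2: at line 1 remove [qdjsv,vou,xmcie] add [todd] -> 3 lines: bny todd yfiyc
Hunk 3: at line 1 remove [todd] add [etv,ayy,cuth] -> 5 lines: bny etv ayy cuth yfiyc
Hunk 4: at line 3 remove [cuth] add [uafu] -> 5 lines: bny etv ayy uafu yfiyc
Hunk 5: at line 2 remove [ayy] add [pjqns,qnhzf] -> 6 lines: bny etv pjqns qnhzf uafu yfiyc
Hunk 6: at line 1 remove [pjqns,qnhzf] add [pyvbi,lcw,fqfbe] -> 7 lines: bny etv pyvbi lcw fqfbe uafu yfiyc
Final line count: 7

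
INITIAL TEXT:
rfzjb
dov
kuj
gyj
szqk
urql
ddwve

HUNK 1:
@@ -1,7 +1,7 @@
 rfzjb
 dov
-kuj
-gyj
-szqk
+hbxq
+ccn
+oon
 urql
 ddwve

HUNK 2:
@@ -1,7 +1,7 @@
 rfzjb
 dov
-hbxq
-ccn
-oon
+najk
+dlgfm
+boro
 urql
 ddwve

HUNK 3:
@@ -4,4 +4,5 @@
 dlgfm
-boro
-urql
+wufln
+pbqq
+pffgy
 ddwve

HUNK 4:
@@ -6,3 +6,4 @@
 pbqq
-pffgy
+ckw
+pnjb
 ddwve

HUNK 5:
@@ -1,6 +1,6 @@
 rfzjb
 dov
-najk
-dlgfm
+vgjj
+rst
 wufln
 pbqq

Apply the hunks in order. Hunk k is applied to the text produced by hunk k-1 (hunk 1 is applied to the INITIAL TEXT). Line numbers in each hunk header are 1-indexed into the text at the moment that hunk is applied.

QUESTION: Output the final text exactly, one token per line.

Answer: rfzjb
dov
vgjj
rst
wufln
pbqq
ckw
pnjb
ddwve

Derivation:
Hunk 1: at line 1 remove [kuj,gyj,szqk] add [hbxq,ccn,oon] -> 7 lines: rfzjb dov hbxq ccn oon urql ddwve
Hunk 2: at line 1 remove [hbxq,ccn,oon] add [najk,dlgfm,boro] -> 7 lines: rfzjb dov najk dlgfm boro urql ddwve
Hunk 3: at line 4 remove [boro,urql] add [wufln,pbqq,pffgy] -> 8 lines: rfzjb dov najk dlgfm wufln pbqq pffgy ddwve
Hunk 4: at line 6 remove [pffgy] add [ckw,pnjb] -> 9 lines: rfzjb dov najk dlgfm wufln pbqq ckw pnjb ddwve
Hunk 5: at line 1 remove [najk,dlgfm] add [vgjj,rst] -> 9 lines: rfzjb dov vgjj rst wufln pbqq ckw pnjb ddwve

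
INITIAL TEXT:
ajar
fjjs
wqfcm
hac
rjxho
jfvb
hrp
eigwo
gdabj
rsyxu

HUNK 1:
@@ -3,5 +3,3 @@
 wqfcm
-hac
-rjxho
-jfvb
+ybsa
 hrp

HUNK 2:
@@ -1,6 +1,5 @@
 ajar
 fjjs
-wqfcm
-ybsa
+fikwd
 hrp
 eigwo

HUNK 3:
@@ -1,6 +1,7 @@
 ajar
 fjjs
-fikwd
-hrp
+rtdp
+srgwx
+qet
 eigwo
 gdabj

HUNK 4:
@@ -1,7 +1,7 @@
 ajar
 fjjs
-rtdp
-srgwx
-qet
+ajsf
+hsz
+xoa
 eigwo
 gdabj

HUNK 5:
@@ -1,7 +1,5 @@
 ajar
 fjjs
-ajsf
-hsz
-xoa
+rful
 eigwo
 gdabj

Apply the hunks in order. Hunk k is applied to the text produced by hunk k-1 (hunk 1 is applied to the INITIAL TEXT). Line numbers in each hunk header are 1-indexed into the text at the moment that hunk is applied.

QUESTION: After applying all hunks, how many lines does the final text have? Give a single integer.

Hunk 1: at line 3 remove [hac,rjxho,jfvb] add [ybsa] -> 8 lines: ajar fjjs wqfcm ybsa hrp eigwo gdabj rsyxu
Hunk 2: at line 1 remove [wqfcm,ybsa] add [fikwd] -> 7 lines: ajar fjjs fikwd hrp eigwo gdabj rsyxu
Hunk 3: at line 1 remove [fikwd,hrp] add [rtdp,srgwx,qet] -> 8 lines: ajar fjjs rtdp srgwx qet eigwo gdabj rsyxu
Hunk 4: at line 1 remove [rtdp,srgwx,qet] add [ajsf,hsz,xoa] -> 8 lines: ajar fjjs ajsf hsz xoa eigwo gdabj rsyxu
Hunk 5: at line 1 remove [ajsf,hsz,xoa] add [rful] -> 6 lines: ajar fjjs rful eigwo gdabj rsyxu
Final line count: 6

Answer: 6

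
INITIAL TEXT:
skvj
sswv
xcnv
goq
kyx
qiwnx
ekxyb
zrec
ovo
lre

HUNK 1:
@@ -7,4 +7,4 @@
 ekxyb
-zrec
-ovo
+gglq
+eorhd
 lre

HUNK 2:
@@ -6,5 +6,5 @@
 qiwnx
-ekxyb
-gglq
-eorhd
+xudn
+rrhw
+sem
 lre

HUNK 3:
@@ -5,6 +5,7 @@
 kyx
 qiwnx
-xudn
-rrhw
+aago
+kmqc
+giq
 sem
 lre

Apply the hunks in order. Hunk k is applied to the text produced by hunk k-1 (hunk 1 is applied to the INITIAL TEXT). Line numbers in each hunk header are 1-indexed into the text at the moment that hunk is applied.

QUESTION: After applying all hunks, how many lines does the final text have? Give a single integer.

Hunk 1: at line 7 remove [zrec,ovo] add [gglq,eorhd] -> 10 lines: skvj sswv xcnv goq kyx qiwnx ekxyb gglq eorhd lre
Hunk 2: at line 6 remove [ekxyb,gglq,eorhd] add [xudn,rrhw,sem] -> 10 lines: skvj sswv xcnv goq kyx qiwnx xudn rrhw sem lre
Hunk 3: at line 5 remove [xudn,rrhw] add [aago,kmqc,giq] -> 11 lines: skvj sswv xcnv goq kyx qiwnx aago kmqc giq sem lre
Final line count: 11

Answer: 11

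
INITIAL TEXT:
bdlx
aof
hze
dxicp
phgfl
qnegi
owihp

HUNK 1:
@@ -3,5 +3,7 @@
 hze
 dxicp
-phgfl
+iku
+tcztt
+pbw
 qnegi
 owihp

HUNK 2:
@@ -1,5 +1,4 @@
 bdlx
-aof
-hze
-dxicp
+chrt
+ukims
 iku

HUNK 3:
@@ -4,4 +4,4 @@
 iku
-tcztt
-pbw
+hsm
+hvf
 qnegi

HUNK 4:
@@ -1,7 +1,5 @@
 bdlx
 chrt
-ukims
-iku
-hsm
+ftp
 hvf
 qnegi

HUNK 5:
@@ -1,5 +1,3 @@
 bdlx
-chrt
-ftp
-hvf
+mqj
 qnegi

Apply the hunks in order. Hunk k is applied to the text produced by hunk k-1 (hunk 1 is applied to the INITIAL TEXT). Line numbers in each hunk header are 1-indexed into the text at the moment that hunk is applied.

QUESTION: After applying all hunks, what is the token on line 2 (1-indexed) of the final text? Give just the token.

Answer: mqj

Derivation:
Hunk 1: at line 3 remove [phgfl] add [iku,tcztt,pbw] -> 9 lines: bdlx aof hze dxicp iku tcztt pbw qnegi owihp
Hunk 2: at line 1 remove [aof,hze,dxicp] add [chrt,ukims] -> 8 lines: bdlx chrt ukims iku tcztt pbw qnegi owihp
Hunk 3: at line 4 remove [tcztt,pbw] add [hsm,hvf] -> 8 lines: bdlx chrt ukims iku hsm hvf qnegi owihp
Hunk 4: at line 1 remove [ukims,iku,hsm] add [ftp] -> 6 lines: bdlx chrt ftp hvf qnegi owihp
Hunk 5: at line 1 remove [chrt,ftp,hvf] add [mqj] -> 4 lines: bdlx mqj qnegi owihp
Final line 2: mqj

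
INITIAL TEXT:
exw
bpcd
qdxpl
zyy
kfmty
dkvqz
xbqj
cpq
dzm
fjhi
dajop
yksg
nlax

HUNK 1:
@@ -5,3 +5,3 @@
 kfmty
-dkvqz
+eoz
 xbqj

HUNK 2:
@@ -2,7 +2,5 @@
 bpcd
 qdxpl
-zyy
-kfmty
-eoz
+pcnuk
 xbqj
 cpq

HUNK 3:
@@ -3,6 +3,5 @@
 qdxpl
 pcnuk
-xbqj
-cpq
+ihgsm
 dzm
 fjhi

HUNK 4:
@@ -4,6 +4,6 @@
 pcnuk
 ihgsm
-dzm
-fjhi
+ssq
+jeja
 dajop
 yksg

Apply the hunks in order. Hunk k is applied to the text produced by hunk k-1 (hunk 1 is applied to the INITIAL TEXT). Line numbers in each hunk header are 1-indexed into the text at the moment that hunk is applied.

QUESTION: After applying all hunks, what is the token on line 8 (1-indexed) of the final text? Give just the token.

Answer: dajop

Derivation:
Hunk 1: at line 5 remove [dkvqz] add [eoz] -> 13 lines: exw bpcd qdxpl zyy kfmty eoz xbqj cpq dzm fjhi dajop yksg nlax
Hunk 2: at line 2 remove [zyy,kfmty,eoz] add [pcnuk] -> 11 lines: exw bpcd qdxpl pcnuk xbqj cpq dzm fjhi dajop yksg nlax
Hunk 3: at line 3 remove [xbqj,cpq] add [ihgsm] -> 10 lines: exw bpcd qdxpl pcnuk ihgsm dzm fjhi dajop yksg nlax
Hunk 4: at line 4 remove [dzm,fjhi] add [ssq,jeja] -> 10 lines: exw bpcd qdxpl pcnuk ihgsm ssq jeja dajop yksg nlax
Final line 8: dajop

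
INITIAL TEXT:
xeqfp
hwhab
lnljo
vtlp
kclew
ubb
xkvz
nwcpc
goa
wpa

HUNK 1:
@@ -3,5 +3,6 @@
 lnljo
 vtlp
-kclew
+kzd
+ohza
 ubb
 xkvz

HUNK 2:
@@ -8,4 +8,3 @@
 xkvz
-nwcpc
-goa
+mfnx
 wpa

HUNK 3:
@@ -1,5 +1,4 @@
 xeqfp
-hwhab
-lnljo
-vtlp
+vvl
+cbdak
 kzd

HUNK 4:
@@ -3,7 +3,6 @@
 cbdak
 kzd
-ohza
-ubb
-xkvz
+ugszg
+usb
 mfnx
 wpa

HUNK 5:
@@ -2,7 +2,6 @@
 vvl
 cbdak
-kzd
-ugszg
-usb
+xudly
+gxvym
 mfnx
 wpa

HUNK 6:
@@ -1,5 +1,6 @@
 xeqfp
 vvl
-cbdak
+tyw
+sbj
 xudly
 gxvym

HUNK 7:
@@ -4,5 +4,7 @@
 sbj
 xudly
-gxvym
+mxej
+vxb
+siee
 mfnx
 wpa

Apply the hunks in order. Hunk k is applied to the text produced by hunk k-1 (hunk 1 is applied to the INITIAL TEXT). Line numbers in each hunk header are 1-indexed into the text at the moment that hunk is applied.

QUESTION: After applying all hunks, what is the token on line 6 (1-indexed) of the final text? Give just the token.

Hunk 1: at line 3 remove [kclew] add [kzd,ohza] -> 11 lines: xeqfp hwhab lnljo vtlp kzd ohza ubb xkvz nwcpc goa wpa
Hunk 2: at line 8 remove [nwcpc,goa] add [mfnx] -> 10 lines: xeqfp hwhab lnljo vtlp kzd ohza ubb xkvz mfnx wpa
Hunk 3: at line 1 remove [hwhab,lnljo,vtlp] add [vvl,cbdak] -> 9 lines: xeqfp vvl cbdak kzd ohza ubb xkvz mfnx wpa
Hunk 4: at line 3 remove [ohza,ubb,xkvz] add [ugszg,usb] -> 8 lines: xeqfp vvl cbdak kzd ugszg usb mfnx wpa
Hunk 5: at line 2 remove [kzd,ugszg,usb] add [xudly,gxvym] -> 7 lines: xeqfp vvl cbdak xudly gxvym mfnx wpa
Hunk 6: at line 1 remove [cbdak] add [tyw,sbj] -> 8 lines: xeqfp vvl tyw sbj xudly gxvym mfnx wpa
Hunk 7: at line 4 remove [gxvym] add [mxej,vxb,siee] -> 10 lines: xeqfp vvl tyw sbj xudly mxej vxb siee mfnx wpa
Final line 6: mxej

Answer: mxej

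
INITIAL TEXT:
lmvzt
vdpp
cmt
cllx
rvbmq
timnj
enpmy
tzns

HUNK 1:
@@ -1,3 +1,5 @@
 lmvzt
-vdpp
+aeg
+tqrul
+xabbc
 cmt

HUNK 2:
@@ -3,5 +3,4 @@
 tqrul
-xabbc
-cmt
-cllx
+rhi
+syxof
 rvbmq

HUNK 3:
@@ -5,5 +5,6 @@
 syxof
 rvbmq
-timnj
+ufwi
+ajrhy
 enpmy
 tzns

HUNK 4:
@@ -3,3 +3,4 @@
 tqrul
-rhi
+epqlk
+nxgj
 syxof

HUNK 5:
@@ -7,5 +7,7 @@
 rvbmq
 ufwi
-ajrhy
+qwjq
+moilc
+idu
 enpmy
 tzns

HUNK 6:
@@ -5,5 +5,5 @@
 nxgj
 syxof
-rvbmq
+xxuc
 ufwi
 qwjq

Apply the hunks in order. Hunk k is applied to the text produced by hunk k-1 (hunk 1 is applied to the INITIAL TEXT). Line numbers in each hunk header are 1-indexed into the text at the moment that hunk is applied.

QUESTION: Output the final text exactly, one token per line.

Hunk 1: at line 1 remove [vdpp] add [aeg,tqrul,xabbc] -> 10 lines: lmvzt aeg tqrul xabbc cmt cllx rvbmq timnj enpmy tzns
Hunk 2: at line 3 remove [xabbc,cmt,cllx] add [rhi,syxof] -> 9 lines: lmvzt aeg tqrul rhi syxof rvbmq timnj enpmy tzns
Hunk 3: at line 5 remove [timnj] add [ufwi,ajrhy] -> 10 lines: lmvzt aeg tqrul rhi syxof rvbmq ufwi ajrhy enpmy tzns
Hunk 4: at line 3 remove [rhi] add [epqlk,nxgj] -> 11 lines: lmvzt aeg tqrul epqlk nxgj syxof rvbmq ufwi ajrhy enpmy tzns
Hunk 5: at line 7 remove [ajrhy] add [qwjq,moilc,idu] -> 13 lines: lmvzt aeg tqrul epqlk nxgj syxof rvbmq ufwi qwjq moilc idu enpmy tzns
Hunk 6: at line 5 remove [rvbmq] add [xxuc] -> 13 lines: lmvzt aeg tqrul epqlk nxgj syxof xxuc ufwi qwjq moilc idu enpmy tzns

Answer: lmvzt
aeg
tqrul
epqlk
nxgj
syxof
xxuc
ufwi
qwjq
moilc
idu
enpmy
tzns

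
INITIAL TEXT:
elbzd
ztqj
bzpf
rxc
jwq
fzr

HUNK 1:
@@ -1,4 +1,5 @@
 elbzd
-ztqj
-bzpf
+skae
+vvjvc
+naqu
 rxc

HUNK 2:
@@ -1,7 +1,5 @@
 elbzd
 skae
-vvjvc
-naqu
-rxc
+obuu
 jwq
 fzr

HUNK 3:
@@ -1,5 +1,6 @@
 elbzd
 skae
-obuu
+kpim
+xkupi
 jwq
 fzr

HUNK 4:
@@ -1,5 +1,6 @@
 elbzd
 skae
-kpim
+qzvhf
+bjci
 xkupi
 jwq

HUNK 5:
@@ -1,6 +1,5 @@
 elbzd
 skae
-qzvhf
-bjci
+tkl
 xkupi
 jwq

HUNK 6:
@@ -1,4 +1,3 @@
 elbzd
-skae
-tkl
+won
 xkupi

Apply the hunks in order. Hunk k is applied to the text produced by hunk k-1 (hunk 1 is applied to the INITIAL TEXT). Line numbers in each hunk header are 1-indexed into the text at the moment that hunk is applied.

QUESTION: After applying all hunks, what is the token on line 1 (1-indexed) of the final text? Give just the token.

Answer: elbzd

Derivation:
Hunk 1: at line 1 remove [ztqj,bzpf] add [skae,vvjvc,naqu] -> 7 lines: elbzd skae vvjvc naqu rxc jwq fzr
Hunk 2: at line 1 remove [vvjvc,naqu,rxc] add [obuu] -> 5 lines: elbzd skae obuu jwq fzr
Hunk 3: at line 1 remove [obuu] add [kpim,xkupi] -> 6 lines: elbzd skae kpim xkupi jwq fzr
Hunk 4: at line 1 remove [kpim] add [qzvhf,bjci] -> 7 lines: elbzd skae qzvhf bjci xkupi jwq fzr
Hunk 5: at line 1 remove [qzvhf,bjci] add [tkl] -> 6 lines: elbzd skae tkl xkupi jwq fzr
Hunk 6: at line 1 remove [skae,tkl] add [won] -> 5 lines: elbzd won xkupi jwq fzr
Final line 1: elbzd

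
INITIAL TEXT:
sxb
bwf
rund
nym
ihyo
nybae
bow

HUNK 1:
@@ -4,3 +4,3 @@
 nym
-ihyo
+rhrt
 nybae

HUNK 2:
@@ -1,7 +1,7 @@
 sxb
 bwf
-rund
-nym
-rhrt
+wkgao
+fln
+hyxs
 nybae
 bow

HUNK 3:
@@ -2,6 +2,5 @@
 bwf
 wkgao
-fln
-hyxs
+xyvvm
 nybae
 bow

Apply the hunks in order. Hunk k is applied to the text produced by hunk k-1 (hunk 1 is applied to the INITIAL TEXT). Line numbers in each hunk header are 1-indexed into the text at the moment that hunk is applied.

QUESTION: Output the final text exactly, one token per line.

Answer: sxb
bwf
wkgao
xyvvm
nybae
bow

Derivation:
Hunk 1: at line 4 remove [ihyo] add [rhrt] -> 7 lines: sxb bwf rund nym rhrt nybae bow
Hunk 2: at line 1 remove [rund,nym,rhrt] add [wkgao,fln,hyxs] -> 7 lines: sxb bwf wkgao fln hyxs nybae bow
Hunk 3: at line 2 remove [fln,hyxs] add [xyvvm] -> 6 lines: sxb bwf wkgao xyvvm nybae bow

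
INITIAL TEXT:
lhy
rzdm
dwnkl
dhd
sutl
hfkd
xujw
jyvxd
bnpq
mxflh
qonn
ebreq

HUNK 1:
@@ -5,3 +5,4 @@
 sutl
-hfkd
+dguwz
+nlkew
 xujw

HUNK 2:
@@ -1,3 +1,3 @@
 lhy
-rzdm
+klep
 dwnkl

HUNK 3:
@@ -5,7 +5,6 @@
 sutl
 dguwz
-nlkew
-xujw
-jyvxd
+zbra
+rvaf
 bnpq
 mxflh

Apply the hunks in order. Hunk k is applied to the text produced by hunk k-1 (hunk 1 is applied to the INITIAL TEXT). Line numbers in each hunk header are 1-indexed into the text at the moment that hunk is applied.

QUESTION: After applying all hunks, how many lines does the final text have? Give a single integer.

Answer: 12

Derivation:
Hunk 1: at line 5 remove [hfkd] add [dguwz,nlkew] -> 13 lines: lhy rzdm dwnkl dhd sutl dguwz nlkew xujw jyvxd bnpq mxflh qonn ebreq
Hunk 2: at line 1 remove [rzdm] add [klep] -> 13 lines: lhy klep dwnkl dhd sutl dguwz nlkew xujw jyvxd bnpq mxflh qonn ebreq
Hunk 3: at line 5 remove [nlkew,xujw,jyvxd] add [zbra,rvaf] -> 12 lines: lhy klep dwnkl dhd sutl dguwz zbra rvaf bnpq mxflh qonn ebreq
Final line count: 12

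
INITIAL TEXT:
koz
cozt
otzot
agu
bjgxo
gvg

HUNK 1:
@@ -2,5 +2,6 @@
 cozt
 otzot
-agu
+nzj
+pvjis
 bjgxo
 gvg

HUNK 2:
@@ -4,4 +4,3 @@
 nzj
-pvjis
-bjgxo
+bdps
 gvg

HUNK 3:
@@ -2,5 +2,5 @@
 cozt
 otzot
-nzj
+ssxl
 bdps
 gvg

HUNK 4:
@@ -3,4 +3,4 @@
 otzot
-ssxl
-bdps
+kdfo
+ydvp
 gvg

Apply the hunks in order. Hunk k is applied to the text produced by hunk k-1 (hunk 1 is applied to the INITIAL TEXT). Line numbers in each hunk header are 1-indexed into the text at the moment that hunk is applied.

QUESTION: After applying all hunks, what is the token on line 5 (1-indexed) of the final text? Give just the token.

Hunk 1: at line 2 remove [agu] add [nzj,pvjis] -> 7 lines: koz cozt otzot nzj pvjis bjgxo gvg
Hunk 2: at line 4 remove [pvjis,bjgxo] add [bdps] -> 6 lines: koz cozt otzot nzj bdps gvg
Hunk 3: at line 2 remove [nzj] add [ssxl] -> 6 lines: koz cozt otzot ssxl bdps gvg
Hunk 4: at line 3 remove [ssxl,bdps] add [kdfo,ydvp] -> 6 lines: koz cozt otzot kdfo ydvp gvg
Final line 5: ydvp

Answer: ydvp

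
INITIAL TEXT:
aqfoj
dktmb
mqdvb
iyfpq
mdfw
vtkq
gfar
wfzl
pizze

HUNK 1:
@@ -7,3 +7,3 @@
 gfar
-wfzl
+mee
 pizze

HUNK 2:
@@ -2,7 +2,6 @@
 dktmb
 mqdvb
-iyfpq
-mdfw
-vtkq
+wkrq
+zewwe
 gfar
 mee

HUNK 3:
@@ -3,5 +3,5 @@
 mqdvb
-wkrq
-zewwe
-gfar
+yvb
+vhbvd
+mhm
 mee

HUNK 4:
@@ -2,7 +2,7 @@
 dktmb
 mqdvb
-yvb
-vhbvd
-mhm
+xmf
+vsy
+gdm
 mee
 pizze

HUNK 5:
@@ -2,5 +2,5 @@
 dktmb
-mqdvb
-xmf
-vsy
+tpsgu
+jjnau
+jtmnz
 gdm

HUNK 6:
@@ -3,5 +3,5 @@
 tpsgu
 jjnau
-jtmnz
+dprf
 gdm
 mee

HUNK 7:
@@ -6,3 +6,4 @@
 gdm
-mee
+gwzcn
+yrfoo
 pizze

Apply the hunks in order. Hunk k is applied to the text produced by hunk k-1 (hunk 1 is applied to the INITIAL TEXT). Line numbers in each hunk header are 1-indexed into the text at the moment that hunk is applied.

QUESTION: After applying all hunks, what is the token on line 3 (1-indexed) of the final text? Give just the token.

Answer: tpsgu

Derivation:
Hunk 1: at line 7 remove [wfzl] add [mee] -> 9 lines: aqfoj dktmb mqdvb iyfpq mdfw vtkq gfar mee pizze
Hunk 2: at line 2 remove [iyfpq,mdfw,vtkq] add [wkrq,zewwe] -> 8 lines: aqfoj dktmb mqdvb wkrq zewwe gfar mee pizze
Hunk 3: at line 3 remove [wkrq,zewwe,gfar] add [yvb,vhbvd,mhm] -> 8 lines: aqfoj dktmb mqdvb yvb vhbvd mhm mee pizze
Hunk 4: at line 2 remove [yvb,vhbvd,mhm] add [xmf,vsy,gdm] -> 8 lines: aqfoj dktmb mqdvb xmf vsy gdm mee pizze
Hunk 5: at line 2 remove [mqdvb,xmf,vsy] add [tpsgu,jjnau,jtmnz] -> 8 lines: aqfoj dktmb tpsgu jjnau jtmnz gdm mee pizze
Hunk 6: at line 3 remove [jtmnz] add [dprf] -> 8 lines: aqfoj dktmb tpsgu jjnau dprf gdm mee pizze
Hunk 7: at line 6 remove [mee] add [gwzcn,yrfoo] -> 9 lines: aqfoj dktmb tpsgu jjnau dprf gdm gwzcn yrfoo pizze
Final line 3: tpsgu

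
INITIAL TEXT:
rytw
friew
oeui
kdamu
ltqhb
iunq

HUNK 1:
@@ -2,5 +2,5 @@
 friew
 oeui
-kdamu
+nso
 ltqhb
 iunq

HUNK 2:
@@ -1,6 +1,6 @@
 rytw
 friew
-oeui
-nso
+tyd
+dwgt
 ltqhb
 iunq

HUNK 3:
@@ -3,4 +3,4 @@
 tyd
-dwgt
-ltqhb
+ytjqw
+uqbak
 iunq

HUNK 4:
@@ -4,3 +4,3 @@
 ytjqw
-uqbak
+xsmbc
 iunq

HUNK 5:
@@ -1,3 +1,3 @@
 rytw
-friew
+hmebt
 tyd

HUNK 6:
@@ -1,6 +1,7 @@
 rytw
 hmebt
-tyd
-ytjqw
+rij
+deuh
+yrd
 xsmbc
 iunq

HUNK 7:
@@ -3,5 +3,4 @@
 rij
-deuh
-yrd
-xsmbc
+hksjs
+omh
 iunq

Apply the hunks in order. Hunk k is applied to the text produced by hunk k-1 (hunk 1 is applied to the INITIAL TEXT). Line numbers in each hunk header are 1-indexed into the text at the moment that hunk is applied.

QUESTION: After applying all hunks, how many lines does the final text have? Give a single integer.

Answer: 6

Derivation:
Hunk 1: at line 2 remove [kdamu] add [nso] -> 6 lines: rytw friew oeui nso ltqhb iunq
Hunk 2: at line 1 remove [oeui,nso] add [tyd,dwgt] -> 6 lines: rytw friew tyd dwgt ltqhb iunq
Hunk 3: at line 3 remove [dwgt,ltqhb] add [ytjqw,uqbak] -> 6 lines: rytw friew tyd ytjqw uqbak iunq
Hunk 4: at line 4 remove [uqbak] add [xsmbc] -> 6 lines: rytw friew tyd ytjqw xsmbc iunq
Hunk 5: at line 1 remove [friew] add [hmebt] -> 6 lines: rytw hmebt tyd ytjqw xsmbc iunq
Hunk 6: at line 1 remove [tyd,ytjqw] add [rij,deuh,yrd] -> 7 lines: rytw hmebt rij deuh yrd xsmbc iunq
Hunk 7: at line 3 remove [deuh,yrd,xsmbc] add [hksjs,omh] -> 6 lines: rytw hmebt rij hksjs omh iunq
Final line count: 6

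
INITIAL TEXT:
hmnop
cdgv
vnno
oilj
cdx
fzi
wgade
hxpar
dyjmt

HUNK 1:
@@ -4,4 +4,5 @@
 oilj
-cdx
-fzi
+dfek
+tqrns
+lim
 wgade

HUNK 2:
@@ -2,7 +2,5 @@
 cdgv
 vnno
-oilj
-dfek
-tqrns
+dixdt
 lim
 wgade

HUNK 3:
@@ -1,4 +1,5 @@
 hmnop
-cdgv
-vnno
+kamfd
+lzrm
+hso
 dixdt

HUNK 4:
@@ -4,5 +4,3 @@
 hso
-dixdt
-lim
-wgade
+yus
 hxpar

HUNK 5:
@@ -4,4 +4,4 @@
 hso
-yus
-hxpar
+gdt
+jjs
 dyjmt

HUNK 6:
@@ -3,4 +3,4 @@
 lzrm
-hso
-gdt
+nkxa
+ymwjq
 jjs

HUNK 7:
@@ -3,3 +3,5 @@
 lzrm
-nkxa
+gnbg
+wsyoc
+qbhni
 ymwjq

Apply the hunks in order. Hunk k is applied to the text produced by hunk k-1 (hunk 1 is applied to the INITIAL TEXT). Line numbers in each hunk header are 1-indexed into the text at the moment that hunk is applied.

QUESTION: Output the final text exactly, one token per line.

Answer: hmnop
kamfd
lzrm
gnbg
wsyoc
qbhni
ymwjq
jjs
dyjmt

Derivation:
Hunk 1: at line 4 remove [cdx,fzi] add [dfek,tqrns,lim] -> 10 lines: hmnop cdgv vnno oilj dfek tqrns lim wgade hxpar dyjmt
Hunk 2: at line 2 remove [oilj,dfek,tqrns] add [dixdt] -> 8 lines: hmnop cdgv vnno dixdt lim wgade hxpar dyjmt
Hunk 3: at line 1 remove [cdgv,vnno] add [kamfd,lzrm,hso] -> 9 lines: hmnop kamfd lzrm hso dixdt lim wgade hxpar dyjmt
Hunk 4: at line 4 remove [dixdt,lim,wgade] add [yus] -> 7 lines: hmnop kamfd lzrm hso yus hxpar dyjmt
Hunk 5: at line 4 remove [yus,hxpar] add [gdt,jjs] -> 7 lines: hmnop kamfd lzrm hso gdt jjs dyjmt
Hunk 6: at line 3 remove [hso,gdt] add [nkxa,ymwjq] -> 7 lines: hmnop kamfd lzrm nkxa ymwjq jjs dyjmt
Hunk 7: at line 3 remove [nkxa] add [gnbg,wsyoc,qbhni] -> 9 lines: hmnop kamfd lzrm gnbg wsyoc qbhni ymwjq jjs dyjmt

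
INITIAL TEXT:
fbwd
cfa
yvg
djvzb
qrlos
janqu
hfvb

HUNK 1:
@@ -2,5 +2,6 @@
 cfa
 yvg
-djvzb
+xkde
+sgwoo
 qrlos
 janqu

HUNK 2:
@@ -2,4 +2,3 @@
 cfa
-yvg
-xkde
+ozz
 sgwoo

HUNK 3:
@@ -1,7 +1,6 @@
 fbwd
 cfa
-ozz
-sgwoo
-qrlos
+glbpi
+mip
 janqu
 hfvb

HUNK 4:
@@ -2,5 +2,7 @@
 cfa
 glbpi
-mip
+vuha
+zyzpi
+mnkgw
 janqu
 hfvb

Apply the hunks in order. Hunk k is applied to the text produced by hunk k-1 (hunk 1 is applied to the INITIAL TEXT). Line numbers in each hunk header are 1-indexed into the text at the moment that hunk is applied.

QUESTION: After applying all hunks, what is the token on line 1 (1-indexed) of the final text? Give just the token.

Hunk 1: at line 2 remove [djvzb] add [xkde,sgwoo] -> 8 lines: fbwd cfa yvg xkde sgwoo qrlos janqu hfvb
Hunk 2: at line 2 remove [yvg,xkde] add [ozz] -> 7 lines: fbwd cfa ozz sgwoo qrlos janqu hfvb
Hunk 3: at line 1 remove [ozz,sgwoo,qrlos] add [glbpi,mip] -> 6 lines: fbwd cfa glbpi mip janqu hfvb
Hunk 4: at line 2 remove [mip] add [vuha,zyzpi,mnkgw] -> 8 lines: fbwd cfa glbpi vuha zyzpi mnkgw janqu hfvb
Final line 1: fbwd

Answer: fbwd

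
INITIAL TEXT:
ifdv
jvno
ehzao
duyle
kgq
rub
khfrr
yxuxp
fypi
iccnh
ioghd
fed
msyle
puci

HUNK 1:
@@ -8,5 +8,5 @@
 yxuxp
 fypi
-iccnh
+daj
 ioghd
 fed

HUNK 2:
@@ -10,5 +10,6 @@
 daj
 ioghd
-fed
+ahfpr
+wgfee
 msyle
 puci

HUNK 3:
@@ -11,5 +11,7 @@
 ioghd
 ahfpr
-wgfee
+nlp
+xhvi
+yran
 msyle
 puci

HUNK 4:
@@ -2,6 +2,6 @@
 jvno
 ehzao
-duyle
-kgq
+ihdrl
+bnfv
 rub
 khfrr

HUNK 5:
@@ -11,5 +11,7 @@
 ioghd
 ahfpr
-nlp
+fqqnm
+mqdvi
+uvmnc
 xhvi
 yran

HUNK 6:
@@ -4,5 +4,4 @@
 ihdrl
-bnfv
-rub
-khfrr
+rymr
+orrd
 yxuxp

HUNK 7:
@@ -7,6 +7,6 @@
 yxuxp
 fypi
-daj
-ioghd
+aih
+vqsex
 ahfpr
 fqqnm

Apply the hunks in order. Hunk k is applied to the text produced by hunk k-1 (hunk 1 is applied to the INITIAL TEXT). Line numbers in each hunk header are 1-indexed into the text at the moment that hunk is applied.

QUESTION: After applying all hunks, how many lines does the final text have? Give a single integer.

Hunk 1: at line 8 remove [iccnh] add [daj] -> 14 lines: ifdv jvno ehzao duyle kgq rub khfrr yxuxp fypi daj ioghd fed msyle puci
Hunk 2: at line 10 remove [fed] add [ahfpr,wgfee] -> 15 lines: ifdv jvno ehzao duyle kgq rub khfrr yxuxp fypi daj ioghd ahfpr wgfee msyle puci
Hunk 3: at line 11 remove [wgfee] add [nlp,xhvi,yran] -> 17 lines: ifdv jvno ehzao duyle kgq rub khfrr yxuxp fypi daj ioghd ahfpr nlp xhvi yran msyle puci
Hunk 4: at line 2 remove [duyle,kgq] add [ihdrl,bnfv] -> 17 lines: ifdv jvno ehzao ihdrl bnfv rub khfrr yxuxp fypi daj ioghd ahfpr nlp xhvi yran msyle puci
Hunk 5: at line 11 remove [nlp] add [fqqnm,mqdvi,uvmnc] -> 19 lines: ifdv jvno ehzao ihdrl bnfv rub khfrr yxuxp fypi daj ioghd ahfpr fqqnm mqdvi uvmnc xhvi yran msyle puci
Hunk 6: at line 4 remove [bnfv,rub,khfrr] add [rymr,orrd] -> 18 lines: ifdv jvno ehzao ihdrl rymr orrd yxuxp fypi daj ioghd ahfpr fqqnm mqdvi uvmnc xhvi yran msyle puci
Hunk 7: at line 7 remove [daj,ioghd] add [aih,vqsex] -> 18 lines: ifdv jvno ehzao ihdrl rymr orrd yxuxp fypi aih vqsex ahfpr fqqnm mqdvi uvmnc xhvi yran msyle puci
Final line count: 18

Answer: 18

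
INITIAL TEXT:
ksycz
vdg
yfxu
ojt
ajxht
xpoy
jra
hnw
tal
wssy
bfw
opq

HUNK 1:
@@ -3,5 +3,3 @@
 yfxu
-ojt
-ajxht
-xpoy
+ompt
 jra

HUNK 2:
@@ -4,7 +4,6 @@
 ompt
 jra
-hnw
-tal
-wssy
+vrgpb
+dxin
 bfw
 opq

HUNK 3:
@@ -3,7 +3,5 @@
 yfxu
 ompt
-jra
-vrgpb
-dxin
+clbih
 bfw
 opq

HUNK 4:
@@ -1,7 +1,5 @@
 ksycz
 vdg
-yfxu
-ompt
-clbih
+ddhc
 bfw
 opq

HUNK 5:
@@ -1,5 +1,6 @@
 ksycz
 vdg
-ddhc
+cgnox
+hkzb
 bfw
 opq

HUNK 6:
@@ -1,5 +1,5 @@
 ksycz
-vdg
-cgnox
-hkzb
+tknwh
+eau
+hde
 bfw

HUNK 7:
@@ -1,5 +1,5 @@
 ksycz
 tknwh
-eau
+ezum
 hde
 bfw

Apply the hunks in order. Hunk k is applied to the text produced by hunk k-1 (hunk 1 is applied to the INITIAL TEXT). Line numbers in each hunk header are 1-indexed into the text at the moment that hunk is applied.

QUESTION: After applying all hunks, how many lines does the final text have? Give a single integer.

Hunk 1: at line 3 remove [ojt,ajxht,xpoy] add [ompt] -> 10 lines: ksycz vdg yfxu ompt jra hnw tal wssy bfw opq
Hunk 2: at line 4 remove [hnw,tal,wssy] add [vrgpb,dxin] -> 9 lines: ksycz vdg yfxu ompt jra vrgpb dxin bfw opq
Hunk 3: at line 3 remove [jra,vrgpb,dxin] add [clbih] -> 7 lines: ksycz vdg yfxu ompt clbih bfw opq
Hunk 4: at line 1 remove [yfxu,ompt,clbih] add [ddhc] -> 5 lines: ksycz vdg ddhc bfw opq
Hunk 5: at line 1 remove [ddhc] add [cgnox,hkzb] -> 6 lines: ksycz vdg cgnox hkzb bfw opq
Hunk 6: at line 1 remove [vdg,cgnox,hkzb] add [tknwh,eau,hde] -> 6 lines: ksycz tknwh eau hde bfw opq
Hunk 7: at line 1 remove [eau] add [ezum] -> 6 lines: ksycz tknwh ezum hde bfw opq
Final line count: 6

Answer: 6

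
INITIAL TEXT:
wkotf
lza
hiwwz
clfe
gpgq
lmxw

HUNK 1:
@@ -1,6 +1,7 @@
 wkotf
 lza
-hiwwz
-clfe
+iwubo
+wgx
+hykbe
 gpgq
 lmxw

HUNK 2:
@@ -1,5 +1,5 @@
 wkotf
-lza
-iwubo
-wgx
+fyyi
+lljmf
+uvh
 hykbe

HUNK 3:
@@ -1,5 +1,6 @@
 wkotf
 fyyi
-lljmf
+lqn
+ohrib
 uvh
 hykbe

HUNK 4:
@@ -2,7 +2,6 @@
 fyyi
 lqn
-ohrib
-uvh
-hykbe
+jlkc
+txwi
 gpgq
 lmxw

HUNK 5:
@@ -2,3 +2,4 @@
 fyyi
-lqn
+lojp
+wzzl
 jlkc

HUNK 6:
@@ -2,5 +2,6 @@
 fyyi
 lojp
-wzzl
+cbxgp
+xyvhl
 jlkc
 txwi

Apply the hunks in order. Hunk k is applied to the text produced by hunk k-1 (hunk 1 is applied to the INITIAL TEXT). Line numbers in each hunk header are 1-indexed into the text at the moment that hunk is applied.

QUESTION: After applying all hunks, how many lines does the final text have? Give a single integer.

Hunk 1: at line 1 remove [hiwwz,clfe] add [iwubo,wgx,hykbe] -> 7 lines: wkotf lza iwubo wgx hykbe gpgq lmxw
Hunk 2: at line 1 remove [lza,iwubo,wgx] add [fyyi,lljmf,uvh] -> 7 lines: wkotf fyyi lljmf uvh hykbe gpgq lmxw
Hunk 3: at line 1 remove [lljmf] add [lqn,ohrib] -> 8 lines: wkotf fyyi lqn ohrib uvh hykbe gpgq lmxw
Hunk 4: at line 2 remove [ohrib,uvh,hykbe] add [jlkc,txwi] -> 7 lines: wkotf fyyi lqn jlkc txwi gpgq lmxw
Hunk 5: at line 2 remove [lqn] add [lojp,wzzl] -> 8 lines: wkotf fyyi lojp wzzl jlkc txwi gpgq lmxw
Hunk 6: at line 2 remove [wzzl] add [cbxgp,xyvhl] -> 9 lines: wkotf fyyi lojp cbxgp xyvhl jlkc txwi gpgq lmxw
Final line count: 9

Answer: 9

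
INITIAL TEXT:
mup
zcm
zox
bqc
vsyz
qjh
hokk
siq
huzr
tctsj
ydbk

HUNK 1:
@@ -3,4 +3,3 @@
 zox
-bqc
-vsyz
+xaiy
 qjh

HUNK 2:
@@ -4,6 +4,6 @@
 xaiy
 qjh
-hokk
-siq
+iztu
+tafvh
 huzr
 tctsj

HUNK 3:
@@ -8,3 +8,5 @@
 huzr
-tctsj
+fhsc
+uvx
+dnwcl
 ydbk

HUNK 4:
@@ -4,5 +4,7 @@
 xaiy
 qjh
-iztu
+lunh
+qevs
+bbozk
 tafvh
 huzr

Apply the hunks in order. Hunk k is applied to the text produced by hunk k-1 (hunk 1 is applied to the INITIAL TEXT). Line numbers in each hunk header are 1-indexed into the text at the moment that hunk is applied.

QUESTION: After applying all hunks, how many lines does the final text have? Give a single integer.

Hunk 1: at line 3 remove [bqc,vsyz] add [xaiy] -> 10 lines: mup zcm zox xaiy qjh hokk siq huzr tctsj ydbk
Hunk 2: at line 4 remove [hokk,siq] add [iztu,tafvh] -> 10 lines: mup zcm zox xaiy qjh iztu tafvh huzr tctsj ydbk
Hunk 3: at line 8 remove [tctsj] add [fhsc,uvx,dnwcl] -> 12 lines: mup zcm zox xaiy qjh iztu tafvh huzr fhsc uvx dnwcl ydbk
Hunk 4: at line 4 remove [iztu] add [lunh,qevs,bbozk] -> 14 lines: mup zcm zox xaiy qjh lunh qevs bbozk tafvh huzr fhsc uvx dnwcl ydbk
Final line count: 14

Answer: 14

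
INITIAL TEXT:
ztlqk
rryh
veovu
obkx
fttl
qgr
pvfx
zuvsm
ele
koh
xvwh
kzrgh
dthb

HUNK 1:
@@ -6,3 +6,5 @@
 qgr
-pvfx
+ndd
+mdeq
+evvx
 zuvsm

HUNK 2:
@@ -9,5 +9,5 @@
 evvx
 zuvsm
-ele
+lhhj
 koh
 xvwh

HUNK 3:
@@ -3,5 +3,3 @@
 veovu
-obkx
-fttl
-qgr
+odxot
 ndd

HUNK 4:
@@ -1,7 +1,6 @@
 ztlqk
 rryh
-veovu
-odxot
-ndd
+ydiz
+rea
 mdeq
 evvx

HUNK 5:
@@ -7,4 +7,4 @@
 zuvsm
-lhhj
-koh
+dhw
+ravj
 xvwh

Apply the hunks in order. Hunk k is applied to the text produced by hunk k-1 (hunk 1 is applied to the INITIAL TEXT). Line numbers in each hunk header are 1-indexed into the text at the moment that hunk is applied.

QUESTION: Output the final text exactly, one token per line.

Hunk 1: at line 6 remove [pvfx] add [ndd,mdeq,evvx] -> 15 lines: ztlqk rryh veovu obkx fttl qgr ndd mdeq evvx zuvsm ele koh xvwh kzrgh dthb
Hunk 2: at line 9 remove [ele] add [lhhj] -> 15 lines: ztlqk rryh veovu obkx fttl qgr ndd mdeq evvx zuvsm lhhj koh xvwh kzrgh dthb
Hunk 3: at line 3 remove [obkx,fttl,qgr] add [odxot] -> 13 lines: ztlqk rryh veovu odxot ndd mdeq evvx zuvsm lhhj koh xvwh kzrgh dthb
Hunk 4: at line 1 remove [veovu,odxot,ndd] add [ydiz,rea] -> 12 lines: ztlqk rryh ydiz rea mdeq evvx zuvsm lhhj koh xvwh kzrgh dthb
Hunk 5: at line 7 remove [lhhj,koh] add [dhw,ravj] -> 12 lines: ztlqk rryh ydiz rea mdeq evvx zuvsm dhw ravj xvwh kzrgh dthb

Answer: ztlqk
rryh
ydiz
rea
mdeq
evvx
zuvsm
dhw
ravj
xvwh
kzrgh
dthb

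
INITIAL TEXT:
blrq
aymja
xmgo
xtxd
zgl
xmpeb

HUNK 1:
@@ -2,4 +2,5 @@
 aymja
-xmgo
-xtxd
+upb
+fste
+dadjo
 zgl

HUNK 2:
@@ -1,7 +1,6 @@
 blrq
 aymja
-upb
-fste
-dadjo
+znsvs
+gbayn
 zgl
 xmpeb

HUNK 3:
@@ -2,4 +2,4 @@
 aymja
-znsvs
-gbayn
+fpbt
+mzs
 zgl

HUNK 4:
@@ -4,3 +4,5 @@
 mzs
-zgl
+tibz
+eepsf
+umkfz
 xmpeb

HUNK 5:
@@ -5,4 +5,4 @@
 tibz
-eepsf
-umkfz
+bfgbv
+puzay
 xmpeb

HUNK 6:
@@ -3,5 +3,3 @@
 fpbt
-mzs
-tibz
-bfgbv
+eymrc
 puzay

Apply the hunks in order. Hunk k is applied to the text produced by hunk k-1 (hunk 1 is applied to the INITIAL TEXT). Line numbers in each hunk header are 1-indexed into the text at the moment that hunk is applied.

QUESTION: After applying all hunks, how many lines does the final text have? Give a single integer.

Hunk 1: at line 2 remove [xmgo,xtxd] add [upb,fste,dadjo] -> 7 lines: blrq aymja upb fste dadjo zgl xmpeb
Hunk 2: at line 1 remove [upb,fste,dadjo] add [znsvs,gbayn] -> 6 lines: blrq aymja znsvs gbayn zgl xmpeb
Hunk 3: at line 2 remove [znsvs,gbayn] add [fpbt,mzs] -> 6 lines: blrq aymja fpbt mzs zgl xmpeb
Hunk 4: at line 4 remove [zgl] add [tibz,eepsf,umkfz] -> 8 lines: blrq aymja fpbt mzs tibz eepsf umkfz xmpeb
Hunk 5: at line 5 remove [eepsf,umkfz] add [bfgbv,puzay] -> 8 lines: blrq aymja fpbt mzs tibz bfgbv puzay xmpeb
Hunk 6: at line 3 remove [mzs,tibz,bfgbv] add [eymrc] -> 6 lines: blrq aymja fpbt eymrc puzay xmpeb
Final line count: 6

Answer: 6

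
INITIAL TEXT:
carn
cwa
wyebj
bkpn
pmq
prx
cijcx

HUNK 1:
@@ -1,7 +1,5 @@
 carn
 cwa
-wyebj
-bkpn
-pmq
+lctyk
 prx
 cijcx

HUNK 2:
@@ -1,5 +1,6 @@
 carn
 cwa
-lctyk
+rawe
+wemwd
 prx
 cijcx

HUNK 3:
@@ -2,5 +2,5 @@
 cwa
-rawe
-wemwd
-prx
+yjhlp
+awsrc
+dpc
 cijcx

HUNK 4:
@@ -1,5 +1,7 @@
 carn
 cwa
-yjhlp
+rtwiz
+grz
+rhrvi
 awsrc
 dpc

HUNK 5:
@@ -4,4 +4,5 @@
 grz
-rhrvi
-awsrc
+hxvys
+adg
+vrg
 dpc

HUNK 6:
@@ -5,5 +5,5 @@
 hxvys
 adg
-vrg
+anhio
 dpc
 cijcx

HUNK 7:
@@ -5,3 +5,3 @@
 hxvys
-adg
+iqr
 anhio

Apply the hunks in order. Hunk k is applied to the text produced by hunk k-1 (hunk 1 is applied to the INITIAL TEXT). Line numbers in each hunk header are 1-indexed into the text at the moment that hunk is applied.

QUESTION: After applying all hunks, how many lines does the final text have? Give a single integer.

Answer: 9

Derivation:
Hunk 1: at line 1 remove [wyebj,bkpn,pmq] add [lctyk] -> 5 lines: carn cwa lctyk prx cijcx
Hunk 2: at line 1 remove [lctyk] add [rawe,wemwd] -> 6 lines: carn cwa rawe wemwd prx cijcx
Hunk 3: at line 2 remove [rawe,wemwd,prx] add [yjhlp,awsrc,dpc] -> 6 lines: carn cwa yjhlp awsrc dpc cijcx
Hunk 4: at line 1 remove [yjhlp] add [rtwiz,grz,rhrvi] -> 8 lines: carn cwa rtwiz grz rhrvi awsrc dpc cijcx
Hunk 5: at line 4 remove [rhrvi,awsrc] add [hxvys,adg,vrg] -> 9 lines: carn cwa rtwiz grz hxvys adg vrg dpc cijcx
Hunk 6: at line 5 remove [vrg] add [anhio] -> 9 lines: carn cwa rtwiz grz hxvys adg anhio dpc cijcx
Hunk 7: at line 5 remove [adg] add [iqr] -> 9 lines: carn cwa rtwiz grz hxvys iqr anhio dpc cijcx
Final line count: 9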